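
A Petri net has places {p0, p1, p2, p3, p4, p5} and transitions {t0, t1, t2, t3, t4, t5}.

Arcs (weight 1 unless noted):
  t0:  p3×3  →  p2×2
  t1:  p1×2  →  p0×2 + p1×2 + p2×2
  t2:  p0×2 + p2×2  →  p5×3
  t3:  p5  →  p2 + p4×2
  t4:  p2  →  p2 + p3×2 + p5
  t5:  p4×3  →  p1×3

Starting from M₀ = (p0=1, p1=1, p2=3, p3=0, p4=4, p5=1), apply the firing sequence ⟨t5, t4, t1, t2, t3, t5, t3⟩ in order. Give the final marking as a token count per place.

(p0=1, p1=7, p2=5, p3=2, p4=2, p5=3)

step 1: fire t5:  (p0=1, p1=1, p2=3, p3=0, p4=4, p5=1) → (p0=1, p1=4, p2=3, p3=0, p4=1, p5=1)
step 2: fire t4:  (p0=1, p1=4, p2=3, p3=0, p4=1, p5=1) → (p0=1, p1=4, p2=3, p3=2, p4=1, p5=2)
step 3: fire t1:  (p0=1, p1=4, p2=3, p3=2, p4=1, p5=2) → (p0=3, p1=4, p2=5, p3=2, p4=1, p5=2)
step 4: fire t2:  (p0=3, p1=4, p2=5, p3=2, p4=1, p5=2) → (p0=1, p1=4, p2=3, p3=2, p4=1, p5=5)
step 5: fire t3:  (p0=1, p1=4, p2=3, p3=2, p4=1, p5=5) → (p0=1, p1=4, p2=4, p3=2, p4=3, p5=4)
step 6: fire t5:  (p0=1, p1=4, p2=4, p3=2, p4=3, p5=4) → (p0=1, p1=7, p2=4, p3=2, p4=0, p5=4)
step 7: fire t3:  (p0=1, p1=7, p2=4, p3=2, p4=0, p5=4) → (p0=1, p1=7, p2=5, p3=2, p4=2, p5=3)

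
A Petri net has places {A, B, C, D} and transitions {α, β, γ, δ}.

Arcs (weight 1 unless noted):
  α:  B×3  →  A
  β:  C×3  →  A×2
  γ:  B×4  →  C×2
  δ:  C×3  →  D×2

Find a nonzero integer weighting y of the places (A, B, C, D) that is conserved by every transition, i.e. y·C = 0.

y = (A:3, B:1, C:2, D:3)

Incidence matrix C (rows=places, cols=transitions):
        α    β    γ    δ
    A   1    2    0    0
    B  -3    0   -4    0
    C   0   -3    2   -3
    D   0    0    0    2

Candidate y = [3, 1, 2, 3]; check y·C column-wise:
  col α: 3·1 + 1·-3 + 2·0 + 3·0 = 0
  col β: 3·2 + 1·0 + 2·-3 + 3·0 = 0
  col γ: 3·0 + 1·-4 + 2·2 + 3·0 = 0
  col δ: 3·0 + 1·0 + 2·-3 + 3·2 = 0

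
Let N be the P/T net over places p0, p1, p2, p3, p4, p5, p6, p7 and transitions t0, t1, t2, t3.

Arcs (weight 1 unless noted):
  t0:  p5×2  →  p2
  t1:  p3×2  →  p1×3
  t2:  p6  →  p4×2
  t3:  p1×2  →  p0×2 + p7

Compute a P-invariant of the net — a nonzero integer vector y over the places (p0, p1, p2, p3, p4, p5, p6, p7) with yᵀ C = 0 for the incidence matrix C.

y = (p0:2, p1:2, p2:0, p3:3, p4:0, p5:0, p6:0, p7:0)

Incidence matrix C (rows=places, cols=transitions):
       t0   t1   t2   t3
   p0   0    0    0    2
   p1   0    3    0   -2
   p2   1    0    0    0
   p3   0   -2    0    0
   p4   0    0    2    0
   p5  -2    0    0    0
   p6   0    0   -1    0
   p7   0    0    0    1

Candidate y = [2, 2, 0, 3, 0, 0, 0, 0]; check y·C column-wise:
  col t0: 2·0 + 2·0 + 0·1 + 3·0 + 0·-2 = 0
  col t1: 2·0 + 2·3 + 3·-2 = 0
  col t2: 2·0 + 2·0 + 3·0 + 0·2 + 0·-1 = 0
  col t3: 2·2 + 2·-2 + 3·0 + 0·1 = 0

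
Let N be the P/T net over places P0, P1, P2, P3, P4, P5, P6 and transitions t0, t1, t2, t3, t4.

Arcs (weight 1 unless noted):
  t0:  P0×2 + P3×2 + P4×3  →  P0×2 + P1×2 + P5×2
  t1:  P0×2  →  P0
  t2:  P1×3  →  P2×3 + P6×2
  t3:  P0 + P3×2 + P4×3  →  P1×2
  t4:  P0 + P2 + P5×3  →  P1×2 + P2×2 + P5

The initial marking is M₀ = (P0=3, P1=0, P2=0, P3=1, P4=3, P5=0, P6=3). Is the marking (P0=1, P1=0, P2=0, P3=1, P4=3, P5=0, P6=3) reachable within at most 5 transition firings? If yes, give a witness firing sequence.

YES — reachable via ⟨t1, t1⟩ (2 firings)

step 1: fire t1:  (P0=3, P1=0, P2=0, P3=1, P4=3, P5=0, P6=3) → (P0=2, P1=0, P2=0, P3=1, P4=3, P5=0, P6=3)
step 2: fire t1:  (P0=2, P1=0, P2=0, P3=1, P4=3, P5=0, P6=3) → (P0=1, P1=0, P2=0, P3=1, P4=3, P5=0, P6=3)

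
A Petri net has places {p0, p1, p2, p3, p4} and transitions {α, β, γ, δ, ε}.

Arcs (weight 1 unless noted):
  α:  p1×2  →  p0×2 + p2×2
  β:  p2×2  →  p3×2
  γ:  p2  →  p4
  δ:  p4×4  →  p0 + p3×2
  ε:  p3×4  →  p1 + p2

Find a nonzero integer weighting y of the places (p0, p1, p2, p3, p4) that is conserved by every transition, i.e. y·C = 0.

Incidence matrix C (rows=places, cols=transitions):
        α    β    γ    δ    ε
   p0   2    0    0    1    0
   p1  -2    0    0    0    1
   p2   2   -2   -1    0    1
   p3   0    2    0    2   -4
   p4   0    0    1   -4    0

Candidate y = [2, 3, 1, 1, 1]; check y·C column-wise:
  col α: 2·2 + 3·-2 + 1·2 + 1·0 + 1·0 = 0
  col β: 2·0 + 3·0 + 1·-2 + 1·2 + 1·0 = 0
  col γ: 2·0 + 3·0 + 1·-1 + 1·0 + 1·1 = 0
  col δ: 2·1 + 3·0 + 1·0 + 1·2 + 1·-4 = 0
  col ε: 2·0 + 3·1 + 1·1 + 1·-4 + 1·0 = 0

y = (p0:2, p1:3, p2:1, p3:1, p4:1)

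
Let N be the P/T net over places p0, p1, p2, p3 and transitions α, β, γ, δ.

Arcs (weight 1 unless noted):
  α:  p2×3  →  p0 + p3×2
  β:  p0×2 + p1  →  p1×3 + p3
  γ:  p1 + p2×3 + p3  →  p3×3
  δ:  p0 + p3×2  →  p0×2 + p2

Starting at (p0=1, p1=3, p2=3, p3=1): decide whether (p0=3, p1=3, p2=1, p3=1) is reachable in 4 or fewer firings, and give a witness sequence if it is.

YES — reachable via ⟨α, δ⟩ (2 firings)

step 1: fire α:  (p0=1, p1=3, p2=3, p3=1) → (p0=2, p1=3, p2=0, p3=3)
step 2: fire δ:  (p0=2, p1=3, p2=0, p3=3) → (p0=3, p1=3, p2=1, p3=1)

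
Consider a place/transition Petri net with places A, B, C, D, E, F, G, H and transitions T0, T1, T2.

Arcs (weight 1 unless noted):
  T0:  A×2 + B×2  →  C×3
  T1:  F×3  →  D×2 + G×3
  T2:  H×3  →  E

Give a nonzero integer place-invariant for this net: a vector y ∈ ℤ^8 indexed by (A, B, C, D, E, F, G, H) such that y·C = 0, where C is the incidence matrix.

y = (A:1, B:-1, C:0, D:0, E:0, F:0, G:0, H:0)

Incidence matrix C (rows=places, cols=transitions):
       T0   T1   T2
    A  -2    0    0
    B  -2    0    0
    C   3    0    0
    D   0    2    0
    E   0    0    1
    F   0   -3    0
    G   0    3    0
    H   0    0   -3

Candidate y = [1, -1, 0, 0, 0, 0, 0, 0]; check y·C column-wise:
  col T0: 1·-2 + -1·-2 + 0·3 = 0
  col T1: 1·0 + -1·0 + 0·2 + 0·-3 + 0·3 = 0
  col T2: 1·0 + -1·0 + 0·1 + 0·-3 = 0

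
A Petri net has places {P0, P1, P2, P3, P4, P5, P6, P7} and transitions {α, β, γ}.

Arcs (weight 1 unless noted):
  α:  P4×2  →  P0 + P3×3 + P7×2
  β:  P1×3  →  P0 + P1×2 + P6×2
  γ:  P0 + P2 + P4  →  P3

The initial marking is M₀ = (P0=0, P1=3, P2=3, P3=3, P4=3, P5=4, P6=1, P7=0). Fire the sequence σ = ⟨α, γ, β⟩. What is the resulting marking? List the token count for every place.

step 1: fire α:  (P0=0, P1=3, P2=3, P3=3, P4=3, P5=4, P6=1, P7=0) → (P0=1, P1=3, P2=3, P3=6, P4=1, P5=4, P6=1, P7=2)
step 2: fire γ:  (P0=1, P1=3, P2=3, P3=6, P4=1, P5=4, P6=1, P7=2) → (P0=0, P1=3, P2=2, P3=7, P4=0, P5=4, P6=1, P7=2)
step 3: fire β:  (P0=0, P1=3, P2=2, P3=7, P4=0, P5=4, P6=1, P7=2) → (P0=1, P1=2, P2=2, P3=7, P4=0, P5=4, P6=3, P7=2)

(P0=1, P1=2, P2=2, P3=7, P4=0, P5=4, P6=3, P7=2)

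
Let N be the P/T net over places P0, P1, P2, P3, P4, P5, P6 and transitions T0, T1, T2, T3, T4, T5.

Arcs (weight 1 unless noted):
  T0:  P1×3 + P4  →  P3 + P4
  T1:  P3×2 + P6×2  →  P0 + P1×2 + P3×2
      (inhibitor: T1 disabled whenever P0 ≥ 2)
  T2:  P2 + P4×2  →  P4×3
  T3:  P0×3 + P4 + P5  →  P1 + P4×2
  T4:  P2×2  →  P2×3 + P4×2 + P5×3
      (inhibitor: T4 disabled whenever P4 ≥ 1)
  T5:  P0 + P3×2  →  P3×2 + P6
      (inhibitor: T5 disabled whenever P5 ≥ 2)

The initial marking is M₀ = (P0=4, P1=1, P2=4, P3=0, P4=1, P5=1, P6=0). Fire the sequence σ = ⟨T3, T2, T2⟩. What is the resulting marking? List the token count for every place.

(P0=1, P1=2, P2=2, P3=0, P4=4, P5=0, P6=0)

step 1: fire T3:  (P0=4, P1=1, P2=4, P3=0, P4=1, P5=1, P6=0) → (P0=1, P1=2, P2=4, P3=0, P4=2, P5=0, P6=0)
step 2: fire T2:  (P0=1, P1=2, P2=4, P3=0, P4=2, P5=0, P6=0) → (P0=1, P1=2, P2=3, P3=0, P4=3, P5=0, P6=0)
step 3: fire T2:  (P0=1, P1=2, P2=3, P3=0, P4=3, P5=0, P6=0) → (P0=1, P1=2, P2=2, P3=0, P4=4, P5=0, P6=0)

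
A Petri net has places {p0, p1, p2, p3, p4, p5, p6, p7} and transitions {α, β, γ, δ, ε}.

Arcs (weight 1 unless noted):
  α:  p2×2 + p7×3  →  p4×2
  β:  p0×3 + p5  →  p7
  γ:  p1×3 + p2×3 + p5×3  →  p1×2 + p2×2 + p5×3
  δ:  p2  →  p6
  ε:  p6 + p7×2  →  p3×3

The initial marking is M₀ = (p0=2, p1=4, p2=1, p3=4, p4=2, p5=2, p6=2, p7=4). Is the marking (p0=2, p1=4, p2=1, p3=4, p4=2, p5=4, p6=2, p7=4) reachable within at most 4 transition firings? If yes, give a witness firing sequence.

NO — not reachable within 4 firings

depth 0: 1 marking
depth 1: 3 markings reached so far
depth 2: 5 markings reached so far
depth 3: 6 markings reached so far
depth 4: 6 markings reached so far
(frontier empty at depth 4; search complete)
target is not among the 6 markings reachable within 4 steps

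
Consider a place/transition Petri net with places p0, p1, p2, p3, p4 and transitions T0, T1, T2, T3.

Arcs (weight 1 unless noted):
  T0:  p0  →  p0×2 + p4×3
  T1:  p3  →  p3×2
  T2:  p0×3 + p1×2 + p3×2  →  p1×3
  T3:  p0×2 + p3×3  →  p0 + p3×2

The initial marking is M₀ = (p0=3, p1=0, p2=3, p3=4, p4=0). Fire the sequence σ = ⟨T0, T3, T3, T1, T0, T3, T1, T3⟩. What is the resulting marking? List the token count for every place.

(p0=1, p1=0, p2=3, p3=2, p4=6)

step 1: fire T0:  (p0=3, p1=0, p2=3, p3=4, p4=0) → (p0=4, p1=0, p2=3, p3=4, p4=3)
step 2: fire T3:  (p0=4, p1=0, p2=3, p3=4, p4=3) → (p0=3, p1=0, p2=3, p3=3, p4=3)
step 3: fire T3:  (p0=3, p1=0, p2=3, p3=3, p4=3) → (p0=2, p1=0, p2=3, p3=2, p4=3)
step 4: fire T1:  (p0=2, p1=0, p2=3, p3=2, p4=3) → (p0=2, p1=0, p2=3, p3=3, p4=3)
step 5: fire T0:  (p0=2, p1=0, p2=3, p3=3, p4=3) → (p0=3, p1=0, p2=3, p3=3, p4=6)
step 6: fire T3:  (p0=3, p1=0, p2=3, p3=3, p4=6) → (p0=2, p1=0, p2=3, p3=2, p4=6)
step 7: fire T1:  (p0=2, p1=0, p2=3, p3=2, p4=6) → (p0=2, p1=0, p2=3, p3=3, p4=6)
step 8: fire T3:  (p0=2, p1=0, p2=3, p3=3, p4=6) → (p0=1, p1=0, p2=3, p3=2, p4=6)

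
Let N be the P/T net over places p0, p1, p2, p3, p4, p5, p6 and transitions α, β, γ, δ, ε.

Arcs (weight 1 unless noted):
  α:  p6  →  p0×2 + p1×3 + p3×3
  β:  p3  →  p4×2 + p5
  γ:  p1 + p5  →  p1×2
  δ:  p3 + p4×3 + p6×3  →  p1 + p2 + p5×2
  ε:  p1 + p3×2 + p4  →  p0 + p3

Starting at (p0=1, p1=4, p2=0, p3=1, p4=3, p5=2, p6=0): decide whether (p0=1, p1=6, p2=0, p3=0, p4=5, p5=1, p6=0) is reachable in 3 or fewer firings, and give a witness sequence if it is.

step 1: fire β:  (p0=1, p1=4, p2=0, p3=1, p4=3, p5=2, p6=0) → (p0=1, p1=4, p2=0, p3=0, p4=5, p5=3, p6=0)
step 2: fire γ:  (p0=1, p1=4, p2=0, p3=0, p4=5, p5=3, p6=0) → (p0=1, p1=5, p2=0, p3=0, p4=5, p5=2, p6=0)
step 3: fire γ:  (p0=1, p1=5, p2=0, p3=0, p4=5, p5=2, p6=0) → (p0=1, p1=6, p2=0, p3=0, p4=5, p5=1, p6=0)

YES — reachable via ⟨β, γ, γ⟩ (3 firings)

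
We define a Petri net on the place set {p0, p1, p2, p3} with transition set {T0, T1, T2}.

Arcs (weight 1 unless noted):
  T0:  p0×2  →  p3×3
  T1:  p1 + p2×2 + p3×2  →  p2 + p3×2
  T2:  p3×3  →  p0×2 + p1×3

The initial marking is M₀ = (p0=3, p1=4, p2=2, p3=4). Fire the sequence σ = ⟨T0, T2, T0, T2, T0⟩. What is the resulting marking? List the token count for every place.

(p0=1, p1=10, p2=2, p3=7)

step 1: fire T0:  (p0=3, p1=4, p2=2, p3=4) → (p0=1, p1=4, p2=2, p3=7)
step 2: fire T2:  (p0=1, p1=4, p2=2, p3=7) → (p0=3, p1=7, p2=2, p3=4)
step 3: fire T0:  (p0=3, p1=7, p2=2, p3=4) → (p0=1, p1=7, p2=2, p3=7)
step 4: fire T2:  (p0=1, p1=7, p2=2, p3=7) → (p0=3, p1=10, p2=2, p3=4)
step 5: fire T0:  (p0=3, p1=10, p2=2, p3=4) → (p0=1, p1=10, p2=2, p3=7)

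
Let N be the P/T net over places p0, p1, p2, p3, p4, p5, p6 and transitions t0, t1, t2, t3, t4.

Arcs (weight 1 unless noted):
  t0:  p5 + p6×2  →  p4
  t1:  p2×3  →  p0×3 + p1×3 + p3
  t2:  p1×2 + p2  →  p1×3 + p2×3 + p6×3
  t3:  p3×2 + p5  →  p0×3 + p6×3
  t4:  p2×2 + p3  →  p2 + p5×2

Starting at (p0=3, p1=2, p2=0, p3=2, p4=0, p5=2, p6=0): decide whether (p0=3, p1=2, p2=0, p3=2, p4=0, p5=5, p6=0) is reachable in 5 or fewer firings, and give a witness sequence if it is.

NO — not reachable within 5 firings

depth 0: 1 marking
depth 1: 2 markings reached so far
depth 2: 3 markings reached so far
depth 3: 3 markings reached so far
(frontier empty at depth 3; search complete)
target is not among the 3 markings reachable within 5 steps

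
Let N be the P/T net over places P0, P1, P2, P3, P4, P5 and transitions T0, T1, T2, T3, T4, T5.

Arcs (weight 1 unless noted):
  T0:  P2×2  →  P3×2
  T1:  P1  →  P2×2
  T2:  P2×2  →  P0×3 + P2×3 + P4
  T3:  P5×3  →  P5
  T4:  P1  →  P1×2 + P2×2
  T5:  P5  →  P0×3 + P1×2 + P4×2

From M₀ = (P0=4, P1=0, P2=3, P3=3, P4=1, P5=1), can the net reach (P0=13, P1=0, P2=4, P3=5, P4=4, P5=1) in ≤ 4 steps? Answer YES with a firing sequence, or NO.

step 1: fire T2:  (P0=4, P1=0, P2=3, P3=3, P4=1, P5=1) → (P0=7, P1=0, P2=4, P3=3, P4=2, P5=1)
step 2: fire T0:  (P0=7, P1=0, P2=4, P3=3, P4=2, P5=1) → (P0=7, P1=0, P2=2, P3=5, P4=2, P5=1)
step 3: fire T2:  (P0=7, P1=0, P2=2, P3=5, P4=2, P5=1) → (P0=10, P1=0, P2=3, P3=5, P4=3, P5=1)
step 4: fire T2:  (P0=10, P1=0, P2=3, P3=5, P4=3, P5=1) → (P0=13, P1=0, P2=4, P3=5, P4=4, P5=1)

YES — reachable via ⟨T2, T0, T2, T2⟩ (4 firings)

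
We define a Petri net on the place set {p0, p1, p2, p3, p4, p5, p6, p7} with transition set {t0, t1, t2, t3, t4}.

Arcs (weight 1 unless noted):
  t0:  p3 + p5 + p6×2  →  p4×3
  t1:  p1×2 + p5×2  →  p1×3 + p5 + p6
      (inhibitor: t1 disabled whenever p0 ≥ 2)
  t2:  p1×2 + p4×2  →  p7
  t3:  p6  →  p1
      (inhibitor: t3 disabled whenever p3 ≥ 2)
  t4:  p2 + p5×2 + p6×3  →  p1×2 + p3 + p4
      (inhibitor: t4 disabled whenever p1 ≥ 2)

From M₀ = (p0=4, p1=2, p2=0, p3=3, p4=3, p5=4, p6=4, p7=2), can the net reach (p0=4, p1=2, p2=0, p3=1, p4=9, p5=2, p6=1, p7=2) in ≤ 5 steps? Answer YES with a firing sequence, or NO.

NO — not reachable within 5 firings

depth 0: 1 marking
depth 1: 3 markings reached so far
depth 2: 5 markings reached so far
depth 3: 6 markings reached so far
depth 4: 6 markings reached so far
(frontier empty at depth 4; search complete)
target is not among the 6 markings reachable within 5 steps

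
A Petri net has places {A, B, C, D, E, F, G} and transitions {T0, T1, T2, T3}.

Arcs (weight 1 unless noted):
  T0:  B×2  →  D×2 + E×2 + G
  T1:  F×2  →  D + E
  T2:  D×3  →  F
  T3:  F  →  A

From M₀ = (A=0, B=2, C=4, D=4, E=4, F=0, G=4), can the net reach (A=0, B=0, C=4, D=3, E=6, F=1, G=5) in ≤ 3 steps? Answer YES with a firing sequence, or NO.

YES — reachable via ⟨T0, T2⟩ (2 firings)

step 1: fire T0:  (A=0, B=2, C=4, D=4, E=4, F=0, G=4) → (A=0, B=0, C=4, D=6, E=6, F=0, G=5)
step 2: fire T2:  (A=0, B=0, C=4, D=6, E=6, F=0, G=5) → (A=0, B=0, C=4, D=3, E=6, F=1, G=5)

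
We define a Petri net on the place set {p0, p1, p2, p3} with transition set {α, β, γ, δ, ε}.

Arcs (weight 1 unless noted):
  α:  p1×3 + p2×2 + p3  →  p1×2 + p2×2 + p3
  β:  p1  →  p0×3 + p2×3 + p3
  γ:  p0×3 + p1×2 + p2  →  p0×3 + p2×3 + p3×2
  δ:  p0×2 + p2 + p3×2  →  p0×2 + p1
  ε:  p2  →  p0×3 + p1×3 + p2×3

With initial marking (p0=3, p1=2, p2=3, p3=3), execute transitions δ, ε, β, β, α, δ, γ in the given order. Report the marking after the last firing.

step 1: fire δ:  (p0=3, p1=2, p2=3, p3=3) → (p0=3, p1=3, p2=2, p3=1)
step 2: fire ε:  (p0=3, p1=3, p2=2, p3=1) → (p0=6, p1=6, p2=4, p3=1)
step 3: fire β:  (p0=6, p1=6, p2=4, p3=1) → (p0=9, p1=5, p2=7, p3=2)
step 4: fire β:  (p0=9, p1=5, p2=7, p3=2) → (p0=12, p1=4, p2=10, p3=3)
step 5: fire α:  (p0=12, p1=4, p2=10, p3=3) → (p0=12, p1=3, p2=10, p3=3)
step 6: fire δ:  (p0=12, p1=3, p2=10, p3=3) → (p0=12, p1=4, p2=9, p3=1)
step 7: fire γ:  (p0=12, p1=4, p2=9, p3=1) → (p0=12, p1=2, p2=11, p3=3)

(p0=12, p1=2, p2=11, p3=3)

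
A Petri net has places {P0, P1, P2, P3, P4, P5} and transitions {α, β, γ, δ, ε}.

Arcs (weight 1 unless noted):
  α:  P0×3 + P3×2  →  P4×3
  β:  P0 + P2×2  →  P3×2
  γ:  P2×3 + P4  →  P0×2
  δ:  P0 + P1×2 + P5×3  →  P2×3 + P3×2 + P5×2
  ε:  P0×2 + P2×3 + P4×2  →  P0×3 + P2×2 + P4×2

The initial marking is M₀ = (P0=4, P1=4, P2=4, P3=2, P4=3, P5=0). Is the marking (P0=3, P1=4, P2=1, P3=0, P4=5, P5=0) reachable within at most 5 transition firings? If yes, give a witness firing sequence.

step 1: fire α:  (P0=4, P1=4, P2=4, P3=2, P4=3, P5=0) → (P0=1, P1=4, P2=4, P3=0, P4=6, P5=0)
step 2: fire γ:  (P0=1, P1=4, P2=4, P3=0, P4=6, P5=0) → (P0=3, P1=4, P2=1, P3=0, P4=5, P5=0)

YES — reachable via ⟨α, γ⟩ (2 firings)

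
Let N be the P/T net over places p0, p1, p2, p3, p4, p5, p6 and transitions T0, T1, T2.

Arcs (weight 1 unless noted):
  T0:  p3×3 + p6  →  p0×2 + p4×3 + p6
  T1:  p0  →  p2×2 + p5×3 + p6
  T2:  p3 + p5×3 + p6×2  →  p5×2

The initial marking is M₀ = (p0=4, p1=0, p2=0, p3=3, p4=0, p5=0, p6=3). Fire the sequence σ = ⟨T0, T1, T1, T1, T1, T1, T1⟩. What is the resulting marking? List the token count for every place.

(p0=0, p1=0, p2=12, p3=0, p4=3, p5=18, p6=9)

step 1: fire T0:  (p0=4, p1=0, p2=0, p3=3, p4=0, p5=0, p6=3) → (p0=6, p1=0, p2=0, p3=0, p4=3, p5=0, p6=3)
step 2: fire T1:  (p0=6, p1=0, p2=0, p3=0, p4=3, p5=0, p6=3) → (p0=5, p1=0, p2=2, p3=0, p4=3, p5=3, p6=4)
step 3: fire T1:  (p0=5, p1=0, p2=2, p3=0, p4=3, p5=3, p6=4) → (p0=4, p1=0, p2=4, p3=0, p4=3, p5=6, p6=5)
step 4: fire T1:  (p0=4, p1=0, p2=4, p3=0, p4=3, p5=6, p6=5) → (p0=3, p1=0, p2=6, p3=0, p4=3, p5=9, p6=6)
step 5: fire T1:  (p0=3, p1=0, p2=6, p3=0, p4=3, p5=9, p6=6) → (p0=2, p1=0, p2=8, p3=0, p4=3, p5=12, p6=7)
step 6: fire T1:  (p0=2, p1=0, p2=8, p3=0, p4=3, p5=12, p6=7) → (p0=1, p1=0, p2=10, p3=0, p4=3, p5=15, p6=8)
step 7: fire T1:  (p0=1, p1=0, p2=10, p3=0, p4=3, p5=15, p6=8) → (p0=0, p1=0, p2=12, p3=0, p4=3, p5=18, p6=9)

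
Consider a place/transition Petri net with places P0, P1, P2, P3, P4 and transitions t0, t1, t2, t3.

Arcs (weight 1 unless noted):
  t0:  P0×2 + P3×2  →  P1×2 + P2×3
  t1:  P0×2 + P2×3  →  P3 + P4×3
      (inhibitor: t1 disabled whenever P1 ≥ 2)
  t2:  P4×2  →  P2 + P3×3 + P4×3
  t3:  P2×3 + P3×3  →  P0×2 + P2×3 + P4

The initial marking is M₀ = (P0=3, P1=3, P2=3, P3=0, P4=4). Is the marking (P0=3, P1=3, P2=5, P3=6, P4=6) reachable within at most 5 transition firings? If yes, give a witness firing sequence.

YES — reachable via ⟨t2, t2⟩ (2 firings)

step 1: fire t2:  (P0=3, P1=3, P2=3, P3=0, P4=4) → (P0=3, P1=3, P2=4, P3=3, P4=5)
step 2: fire t2:  (P0=3, P1=3, P2=4, P3=3, P4=5) → (P0=3, P1=3, P2=5, P3=6, P4=6)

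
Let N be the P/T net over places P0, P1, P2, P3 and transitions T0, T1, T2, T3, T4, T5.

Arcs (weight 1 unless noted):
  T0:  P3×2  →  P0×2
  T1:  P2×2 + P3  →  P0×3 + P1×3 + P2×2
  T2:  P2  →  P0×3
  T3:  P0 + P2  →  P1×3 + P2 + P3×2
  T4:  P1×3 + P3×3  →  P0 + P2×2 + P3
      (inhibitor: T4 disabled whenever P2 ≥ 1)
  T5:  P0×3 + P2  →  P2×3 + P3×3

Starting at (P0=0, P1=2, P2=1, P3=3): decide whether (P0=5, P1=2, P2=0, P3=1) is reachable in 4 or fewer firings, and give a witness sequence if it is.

YES — reachable via ⟨T0, T2⟩ (2 firings)

step 1: fire T0:  (P0=0, P1=2, P2=1, P3=3) → (P0=2, P1=2, P2=1, P3=1)
step 2: fire T2:  (P0=2, P1=2, P2=1, P3=1) → (P0=5, P1=2, P2=0, P3=1)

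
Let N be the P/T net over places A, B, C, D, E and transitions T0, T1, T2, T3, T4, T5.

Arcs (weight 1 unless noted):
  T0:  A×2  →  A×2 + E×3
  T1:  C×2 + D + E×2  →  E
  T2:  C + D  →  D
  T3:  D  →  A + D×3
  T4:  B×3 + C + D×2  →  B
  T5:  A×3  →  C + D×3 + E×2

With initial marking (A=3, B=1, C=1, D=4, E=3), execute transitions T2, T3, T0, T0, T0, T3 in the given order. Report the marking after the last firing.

(A=5, B=1, C=0, D=8, E=12)

step 1: fire T2:  (A=3, B=1, C=1, D=4, E=3) → (A=3, B=1, C=0, D=4, E=3)
step 2: fire T3:  (A=3, B=1, C=0, D=4, E=3) → (A=4, B=1, C=0, D=6, E=3)
step 3: fire T0:  (A=4, B=1, C=0, D=6, E=3) → (A=4, B=1, C=0, D=6, E=6)
step 4: fire T0:  (A=4, B=1, C=0, D=6, E=6) → (A=4, B=1, C=0, D=6, E=9)
step 5: fire T0:  (A=4, B=1, C=0, D=6, E=9) → (A=4, B=1, C=0, D=6, E=12)
step 6: fire T3:  (A=4, B=1, C=0, D=6, E=12) → (A=5, B=1, C=0, D=8, E=12)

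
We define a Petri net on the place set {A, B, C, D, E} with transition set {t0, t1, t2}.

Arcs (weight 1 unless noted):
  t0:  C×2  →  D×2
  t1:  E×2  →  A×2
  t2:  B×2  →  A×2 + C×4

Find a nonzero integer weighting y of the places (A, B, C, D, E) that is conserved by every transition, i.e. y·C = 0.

Incidence matrix C (rows=places, cols=transitions):
       t0   t1   t2
    A   0    2    2
    B   0    0   -2
    C  -2    0    4
    D   2    0    0
    E   0   -2    0

Candidate y = [0, 2, 1, 1, 0]; check y·C column-wise:
  col t0: 2·0 + 1·-2 + 1·2 = 0
  col t1: 0·2 + 2·0 + 1·0 + 1·0 + 0·-2 = 0
  col t2: 0·2 + 2·-2 + 1·4 + 1·0 = 0

y = (A:0, B:2, C:1, D:1, E:0)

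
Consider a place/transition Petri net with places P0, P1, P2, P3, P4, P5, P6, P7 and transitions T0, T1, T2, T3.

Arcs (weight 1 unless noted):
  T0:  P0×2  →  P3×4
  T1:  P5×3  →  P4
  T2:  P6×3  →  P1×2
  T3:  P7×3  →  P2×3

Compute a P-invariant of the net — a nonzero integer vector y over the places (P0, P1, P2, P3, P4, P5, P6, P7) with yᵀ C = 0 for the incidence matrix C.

y = (P0:2, P1:0, P2:0, P3:1, P4:0, P5:0, P6:0, P7:0)

Incidence matrix C (rows=places, cols=transitions):
       T0   T1   T2   T3
   P0  -2    0    0    0
   P1   0    0    2    0
   P2   0    0    0    3
   P3   4    0    0    0
   P4   0    1    0    0
   P5   0   -3    0    0
   P6   0    0   -3    0
   P7   0    0    0   -3

Candidate y = [2, 0, 0, 1, 0, 0, 0, 0]; check y·C column-wise:
  col T0: 2·-2 + 1·4 = 0
  col T1: 2·0 + 1·0 + 0·1 + 0·-3 = 0
  col T2: 2·0 + 0·2 + 1·0 + 0·-3 = 0
  col T3: 2·0 + 0·3 + 1·0 + 0·-3 = 0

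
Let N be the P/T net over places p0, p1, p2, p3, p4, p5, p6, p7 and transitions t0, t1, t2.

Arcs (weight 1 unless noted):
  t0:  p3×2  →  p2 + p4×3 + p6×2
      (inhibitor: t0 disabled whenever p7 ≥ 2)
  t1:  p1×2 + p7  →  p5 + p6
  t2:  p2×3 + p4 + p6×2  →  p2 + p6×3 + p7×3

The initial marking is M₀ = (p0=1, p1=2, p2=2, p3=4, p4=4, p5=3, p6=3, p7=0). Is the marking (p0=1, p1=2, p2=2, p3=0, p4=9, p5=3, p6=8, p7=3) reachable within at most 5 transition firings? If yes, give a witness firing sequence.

step 1: fire t0:  (p0=1, p1=2, p2=2, p3=4, p4=4, p5=3, p6=3, p7=0) → (p0=1, p1=2, p2=3, p3=2, p4=7, p5=3, p6=5, p7=0)
step 2: fire t0:  (p0=1, p1=2, p2=3, p3=2, p4=7, p5=3, p6=5, p7=0) → (p0=1, p1=2, p2=4, p3=0, p4=10, p5=3, p6=7, p7=0)
step 3: fire t2:  (p0=1, p1=2, p2=4, p3=0, p4=10, p5=3, p6=7, p7=0) → (p0=1, p1=2, p2=2, p3=0, p4=9, p5=3, p6=8, p7=3)

YES — reachable via ⟨t0, t0, t2⟩ (3 firings)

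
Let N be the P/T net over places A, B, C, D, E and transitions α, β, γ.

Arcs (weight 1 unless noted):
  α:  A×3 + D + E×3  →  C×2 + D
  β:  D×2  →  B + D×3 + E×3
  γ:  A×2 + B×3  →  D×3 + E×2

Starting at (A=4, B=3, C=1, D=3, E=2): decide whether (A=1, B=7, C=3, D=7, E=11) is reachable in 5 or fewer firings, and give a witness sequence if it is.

YES — reachable via ⟨β, α, β, β, β⟩ (5 firings)

step 1: fire β:  (A=4, B=3, C=1, D=3, E=2) → (A=4, B=4, C=1, D=4, E=5)
step 2: fire α:  (A=4, B=4, C=1, D=4, E=5) → (A=1, B=4, C=3, D=4, E=2)
step 3: fire β:  (A=1, B=4, C=3, D=4, E=2) → (A=1, B=5, C=3, D=5, E=5)
step 4: fire β:  (A=1, B=5, C=3, D=5, E=5) → (A=1, B=6, C=3, D=6, E=8)
step 5: fire β:  (A=1, B=6, C=3, D=6, E=8) → (A=1, B=7, C=3, D=7, E=11)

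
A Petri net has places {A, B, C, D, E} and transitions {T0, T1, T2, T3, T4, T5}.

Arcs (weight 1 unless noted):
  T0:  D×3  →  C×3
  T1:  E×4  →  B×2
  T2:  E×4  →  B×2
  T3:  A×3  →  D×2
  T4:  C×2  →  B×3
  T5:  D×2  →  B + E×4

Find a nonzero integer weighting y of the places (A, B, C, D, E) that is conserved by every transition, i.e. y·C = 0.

Incidence matrix C (rows=places, cols=transitions):
       T0   T1   T2   T3   T4   T5
    A   0    0    0   -3    0    0
    B   0    2    2    0    3    1
    C   3    0    0    0   -2    0
    D  -3    0    0    2    0   -2
    E   0   -4   -4    0    0    4

Candidate y = [2, 2, 3, 3, 1]; check y·C column-wise:
  col T0: 2·0 + 2·0 + 3·3 + 3·-3 + 1·0 = 0
  col T1: 2·0 + 2·2 + 3·0 + 3·0 + 1·-4 = 0
  col T2: 2·0 + 2·2 + 3·0 + 3·0 + 1·-4 = 0
  col T3: 2·-3 + 2·0 + 3·0 + 3·2 + 1·0 = 0
  col T4: 2·0 + 2·3 + 3·-2 + 3·0 + 1·0 = 0
  col T5: 2·0 + 2·1 + 3·0 + 3·-2 + 1·4 = 0

y = (A:2, B:2, C:3, D:3, E:1)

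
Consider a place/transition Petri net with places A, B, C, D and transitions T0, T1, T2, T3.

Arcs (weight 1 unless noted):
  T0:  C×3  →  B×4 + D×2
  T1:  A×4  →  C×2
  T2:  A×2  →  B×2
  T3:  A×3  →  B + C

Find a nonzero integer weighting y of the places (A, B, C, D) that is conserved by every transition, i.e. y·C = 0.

y = (A:1, B:1, C:2, D:1)

Incidence matrix C (rows=places, cols=transitions):
       T0   T1   T2   T3
    A   0   -4   -2   -3
    B   4    0    2    1
    C  -3    2    0    1
    D   2    0    0    0

Candidate y = [1, 1, 2, 1]; check y·C column-wise:
  col T0: 1·0 + 1·4 + 2·-3 + 1·2 = 0
  col T1: 1·-4 + 1·0 + 2·2 + 1·0 = 0
  col T2: 1·-2 + 1·2 + 2·0 + 1·0 = 0
  col T3: 1·-3 + 1·1 + 2·1 + 1·0 = 0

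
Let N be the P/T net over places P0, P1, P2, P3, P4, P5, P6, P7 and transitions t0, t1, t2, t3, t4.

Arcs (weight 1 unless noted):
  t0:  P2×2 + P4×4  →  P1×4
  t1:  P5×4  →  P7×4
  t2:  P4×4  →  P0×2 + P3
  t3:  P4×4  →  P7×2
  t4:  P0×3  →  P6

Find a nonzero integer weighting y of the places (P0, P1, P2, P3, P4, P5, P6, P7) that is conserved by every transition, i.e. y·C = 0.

Incidence matrix C (rows=places, cols=transitions):
       t0   t1   t2   t3   t4
   P0   0    0    2    0   -3
   P1   4    0    0    0    0
   P2  -2    0    0    0    0
   P3   0    0    1    0    0
   P4  -4    0   -4   -4    0
   P5   0   -4    0    0    0
   P6   0    0    0    0    1
   P7   0    4    0    2    0

Candidate y = [0, 1, 2, 0, 0, 0, 0, 0]; check y·C column-wise:
  col t0: 1·4 + 2·-2 + 0·-4 = 0
  col t1: 1·0 + 2·0 + 0·-4 + 0·4 = 0
  col t2: 0·2 + 1·0 + 2·0 + 0·1 + 0·-4 = 0
  col t3: 1·0 + 2·0 + 0·-4 + 0·2 = 0
  col t4: 0·-3 + 1·0 + 2·0 + 0·1 = 0

y = (P0:0, P1:1, P2:2, P3:0, P4:0, P5:0, P6:0, P7:0)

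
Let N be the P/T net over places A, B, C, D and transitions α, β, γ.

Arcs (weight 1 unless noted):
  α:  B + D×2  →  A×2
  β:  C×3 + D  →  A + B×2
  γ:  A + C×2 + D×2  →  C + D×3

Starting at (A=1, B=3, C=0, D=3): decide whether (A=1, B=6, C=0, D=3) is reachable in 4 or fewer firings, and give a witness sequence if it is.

NO — not reachable within 4 firings

depth 0: 1 marking
depth 1: 2 markings reached so far
depth 2: 2 markings reached so far
(frontier empty at depth 2; search complete)
target is not among the 2 markings reachable within 4 steps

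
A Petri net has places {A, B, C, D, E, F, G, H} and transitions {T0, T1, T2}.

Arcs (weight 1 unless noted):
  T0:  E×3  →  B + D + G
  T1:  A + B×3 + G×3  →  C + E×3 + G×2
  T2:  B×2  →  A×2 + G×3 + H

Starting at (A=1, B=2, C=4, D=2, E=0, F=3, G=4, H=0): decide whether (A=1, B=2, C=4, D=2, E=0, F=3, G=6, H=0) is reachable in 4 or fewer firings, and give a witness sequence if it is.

depth 0: 1 marking
depth 1: 2 markings reached so far
depth 2: 2 markings reached so far
(frontier empty at depth 2; search complete)
target is not among the 2 markings reachable within 4 steps

NO — not reachable within 4 firings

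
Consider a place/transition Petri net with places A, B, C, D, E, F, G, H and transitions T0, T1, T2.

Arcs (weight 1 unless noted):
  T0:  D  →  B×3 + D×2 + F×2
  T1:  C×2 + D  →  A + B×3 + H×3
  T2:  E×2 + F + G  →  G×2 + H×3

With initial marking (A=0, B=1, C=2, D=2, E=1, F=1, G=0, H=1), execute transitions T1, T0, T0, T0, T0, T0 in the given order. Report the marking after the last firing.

(A=1, B=19, C=0, D=6, E=1, F=11, G=0, H=4)

step 1: fire T1:  (A=0, B=1, C=2, D=2, E=1, F=1, G=0, H=1) → (A=1, B=4, C=0, D=1, E=1, F=1, G=0, H=4)
step 2: fire T0:  (A=1, B=4, C=0, D=1, E=1, F=1, G=0, H=4) → (A=1, B=7, C=0, D=2, E=1, F=3, G=0, H=4)
step 3: fire T0:  (A=1, B=7, C=0, D=2, E=1, F=3, G=0, H=4) → (A=1, B=10, C=0, D=3, E=1, F=5, G=0, H=4)
step 4: fire T0:  (A=1, B=10, C=0, D=3, E=1, F=5, G=0, H=4) → (A=1, B=13, C=0, D=4, E=1, F=7, G=0, H=4)
step 5: fire T0:  (A=1, B=13, C=0, D=4, E=1, F=7, G=0, H=4) → (A=1, B=16, C=0, D=5, E=1, F=9, G=0, H=4)
step 6: fire T0:  (A=1, B=16, C=0, D=5, E=1, F=9, G=0, H=4) → (A=1, B=19, C=0, D=6, E=1, F=11, G=0, H=4)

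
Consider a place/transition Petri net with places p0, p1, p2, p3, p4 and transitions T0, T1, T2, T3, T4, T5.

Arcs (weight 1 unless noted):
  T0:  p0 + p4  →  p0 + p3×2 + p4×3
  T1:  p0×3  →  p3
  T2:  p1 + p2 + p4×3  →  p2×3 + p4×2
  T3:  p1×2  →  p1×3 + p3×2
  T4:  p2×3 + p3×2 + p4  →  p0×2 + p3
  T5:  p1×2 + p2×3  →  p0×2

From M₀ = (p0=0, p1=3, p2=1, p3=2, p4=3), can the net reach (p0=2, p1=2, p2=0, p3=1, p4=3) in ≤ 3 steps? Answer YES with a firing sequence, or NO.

NO — not reachable within 3 firings

depth 0: 1 marking
depth 1: 3 markings reached so far
depth 2: 7 markings reached so far
depth 3: 13 markings reached so far
target is not among the 13 markings reachable within 3 steps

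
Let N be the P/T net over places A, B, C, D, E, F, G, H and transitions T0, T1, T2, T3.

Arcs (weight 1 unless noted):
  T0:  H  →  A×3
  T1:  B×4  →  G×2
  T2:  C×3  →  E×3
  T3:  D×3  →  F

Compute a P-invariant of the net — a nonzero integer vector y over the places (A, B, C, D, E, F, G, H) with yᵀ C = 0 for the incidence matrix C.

y = (A:0, B:0, C:1, D:0, E:1, F:0, G:0, H:0)

Incidence matrix C (rows=places, cols=transitions):
       T0   T1   T2   T3
    A   3    0    0    0
    B   0   -4    0    0
    C   0    0   -3    0
    D   0    0    0   -3
    E   0    0    3    0
    F   0    0    0    1
    G   0    2    0    0
    H  -1    0    0    0

Candidate y = [0, 0, 1, 0, 1, 0, 0, 0]; check y·C column-wise:
  col T0: 0·3 + 1·0 + 1·0 + 0·-1 = 0
  col T1: 0·-4 + 1·0 + 1·0 + 0·2 = 0
  col T2: 1·-3 + 1·3 = 0
  col T3: 1·0 + 0·-3 + 1·0 + 0·1 = 0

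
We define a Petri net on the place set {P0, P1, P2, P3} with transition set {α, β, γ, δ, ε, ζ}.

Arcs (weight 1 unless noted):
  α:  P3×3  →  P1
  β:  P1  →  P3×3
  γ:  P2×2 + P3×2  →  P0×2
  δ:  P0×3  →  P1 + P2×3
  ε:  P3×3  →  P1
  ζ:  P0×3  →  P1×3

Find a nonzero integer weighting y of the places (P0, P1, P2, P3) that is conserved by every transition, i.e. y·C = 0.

Incidence matrix C (rows=places, cols=transitions):
        α    β    γ    δ    ε    ζ
   P0   0    0    2   -3    0   -3
   P1   1   -1    0    1    1    3
   P2   0    0   -2    3    0    0
   P3  -3    3   -2    0   -3    0

Candidate y = [3, 3, 2, 1]; check y·C column-wise:
  col α: 3·0 + 3·1 + 2·0 + 1·-3 = 0
  col β: 3·0 + 3·-1 + 2·0 + 1·3 = 0
  col γ: 3·2 + 3·0 + 2·-2 + 1·-2 = 0
  col δ: 3·-3 + 3·1 + 2·3 + 1·0 = 0
  col ε: 3·0 + 3·1 + 2·0 + 1·-3 = 0
  col ζ: 3·-3 + 3·3 + 2·0 + 1·0 = 0

y = (P0:3, P1:3, P2:2, P3:1)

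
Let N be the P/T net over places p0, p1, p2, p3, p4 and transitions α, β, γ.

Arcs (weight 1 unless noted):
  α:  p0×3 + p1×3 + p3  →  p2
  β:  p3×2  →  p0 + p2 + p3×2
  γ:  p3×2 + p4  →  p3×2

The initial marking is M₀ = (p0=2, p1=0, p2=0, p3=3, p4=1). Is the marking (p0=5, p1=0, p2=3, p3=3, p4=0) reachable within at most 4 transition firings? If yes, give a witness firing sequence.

YES — reachable via ⟨β, β, β, γ⟩ (4 firings)

step 1: fire β:  (p0=2, p1=0, p2=0, p3=3, p4=1) → (p0=3, p1=0, p2=1, p3=3, p4=1)
step 2: fire β:  (p0=3, p1=0, p2=1, p3=3, p4=1) → (p0=4, p1=0, p2=2, p3=3, p4=1)
step 3: fire β:  (p0=4, p1=0, p2=2, p3=3, p4=1) → (p0=5, p1=0, p2=3, p3=3, p4=1)
step 4: fire γ:  (p0=5, p1=0, p2=3, p3=3, p4=1) → (p0=5, p1=0, p2=3, p3=3, p4=0)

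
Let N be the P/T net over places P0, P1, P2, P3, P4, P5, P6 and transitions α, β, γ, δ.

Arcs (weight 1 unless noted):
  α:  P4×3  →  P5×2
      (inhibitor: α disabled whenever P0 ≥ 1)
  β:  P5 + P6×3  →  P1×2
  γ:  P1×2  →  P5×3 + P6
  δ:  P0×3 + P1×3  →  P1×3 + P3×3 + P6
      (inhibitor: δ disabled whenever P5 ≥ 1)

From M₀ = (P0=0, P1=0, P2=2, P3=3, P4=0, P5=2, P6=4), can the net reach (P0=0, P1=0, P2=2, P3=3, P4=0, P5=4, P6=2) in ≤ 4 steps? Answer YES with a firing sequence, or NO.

YES — reachable via ⟨β, γ⟩ (2 firings)

step 1: fire β:  (P0=0, P1=0, P2=2, P3=3, P4=0, P5=2, P6=4) → (P0=0, P1=2, P2=2, P3=3, P4=0, P5=1, P6=1)
step 2: fire γ:  (P0=0, P1=2, P2=2, P3=3, P4=0, P5=1, P6=1) → (P0=0, P1=0, P2=2, P3=3, P4=0, P5=4, P6=2)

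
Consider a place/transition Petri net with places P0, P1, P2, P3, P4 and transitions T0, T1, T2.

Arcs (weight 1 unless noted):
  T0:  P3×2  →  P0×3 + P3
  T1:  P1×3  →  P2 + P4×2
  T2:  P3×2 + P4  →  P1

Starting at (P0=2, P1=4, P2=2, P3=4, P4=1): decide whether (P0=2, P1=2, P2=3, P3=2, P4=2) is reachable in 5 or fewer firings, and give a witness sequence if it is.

YES — reachable via ⟨T1, T2⟩ (2 firings)

step 1: fire T1:  (P0=2, P1=4, P2=2, P3=4, P4=1) → (P0=2, P1=1, P2=3, P3=4, P4=3)
step 2: fire T2:  (P0=2, P1=1, P2=3, P3=4, P4=3) → (P0=2, P1=2, P2=3, P3=2, P4=2)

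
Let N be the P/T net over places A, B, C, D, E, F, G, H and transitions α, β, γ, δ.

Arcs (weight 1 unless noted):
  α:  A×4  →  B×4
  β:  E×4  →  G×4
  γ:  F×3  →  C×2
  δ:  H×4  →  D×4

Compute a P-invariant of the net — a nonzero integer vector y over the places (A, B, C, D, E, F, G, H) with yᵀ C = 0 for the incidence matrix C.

y = (A:1, B:1, C:0, D:0, E:0, F:0, G:0, H:0)

Incidence matrix C (rows=places, cols=transitions):
        α    β    γ    δ
    A  -4    0    0    0
    B   4    0    0    0
    C   0    0    2    0
    D   0    0    0    4
    E   0   -4    0    0
    F   0    0   -3    0
    G   0    4    0    0
    H   0    0    0   -4

Candidate y = [1, 1, 0, 0, 0, 0, 0, 0]; check y·C column-wise:
  col α: 1·-4 + 1·4 = 0
  col β: 1·0 + 1·0 + 0·-4 + 0·4 = 0
  col γ: 1·0 + 1·0 + 0·2 + 0·-3 = 0
  col δ: 1·0 + 1·0 + 0·4 + 0·-4 = 0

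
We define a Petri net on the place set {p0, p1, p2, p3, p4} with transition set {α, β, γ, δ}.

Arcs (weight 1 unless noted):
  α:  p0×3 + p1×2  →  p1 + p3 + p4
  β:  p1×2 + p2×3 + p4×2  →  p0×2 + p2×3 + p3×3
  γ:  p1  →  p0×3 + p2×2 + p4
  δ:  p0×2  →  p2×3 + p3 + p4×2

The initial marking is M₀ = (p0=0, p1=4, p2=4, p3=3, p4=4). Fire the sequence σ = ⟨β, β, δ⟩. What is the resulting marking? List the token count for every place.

step 1: fire β:  (p0=0, p1=4, p2=4, p3=3, p4=4) → (p0=2, p1=2, p2=4, p3=6, p4=2)
step 2: fire β:  (p0=2, p1=2, p2=4, p3=6, p4=2) → (p0=4, p1=0, p2=4, p3=9, p4=0)
step 3: fire δ:  (p0=4, p1=0, p2=4, p3=9, p4=0) → (p0=2, p1=0, p2=7, p3=10, p4=2)

(p0=2, p1=0, p2=7, p3=10, p4=2)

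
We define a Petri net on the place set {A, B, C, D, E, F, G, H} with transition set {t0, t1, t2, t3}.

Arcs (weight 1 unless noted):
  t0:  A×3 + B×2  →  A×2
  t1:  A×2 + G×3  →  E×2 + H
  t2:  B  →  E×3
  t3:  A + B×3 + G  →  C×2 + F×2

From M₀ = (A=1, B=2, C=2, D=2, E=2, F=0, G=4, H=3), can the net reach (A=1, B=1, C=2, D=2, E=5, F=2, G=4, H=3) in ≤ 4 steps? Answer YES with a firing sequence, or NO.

NO — not reachable within 4 firings

depth 0: 1 marking
depth 1: 2 markings reached so far
depth 2: 3 markings reached so far
depth 3: 3 markings reached so far
(frontier empty at depth 3; search complete)
target is not among the 3 markings reachable within 4 steps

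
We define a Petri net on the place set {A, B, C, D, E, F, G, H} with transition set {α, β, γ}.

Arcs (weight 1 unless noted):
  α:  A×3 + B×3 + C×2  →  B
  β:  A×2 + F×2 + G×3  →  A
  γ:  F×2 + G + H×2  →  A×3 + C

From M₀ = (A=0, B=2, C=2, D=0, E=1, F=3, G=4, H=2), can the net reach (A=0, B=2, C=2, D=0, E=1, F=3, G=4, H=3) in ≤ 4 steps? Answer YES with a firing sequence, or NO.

NO — not reachable within 4 firings

depth 0: 1 marking
depth 1: 2 markings reached so far
depth 2: 2 markings reached so far
(frontier empty at depth 2; search complete)
target is not among the 2 markings reachable within 4 steps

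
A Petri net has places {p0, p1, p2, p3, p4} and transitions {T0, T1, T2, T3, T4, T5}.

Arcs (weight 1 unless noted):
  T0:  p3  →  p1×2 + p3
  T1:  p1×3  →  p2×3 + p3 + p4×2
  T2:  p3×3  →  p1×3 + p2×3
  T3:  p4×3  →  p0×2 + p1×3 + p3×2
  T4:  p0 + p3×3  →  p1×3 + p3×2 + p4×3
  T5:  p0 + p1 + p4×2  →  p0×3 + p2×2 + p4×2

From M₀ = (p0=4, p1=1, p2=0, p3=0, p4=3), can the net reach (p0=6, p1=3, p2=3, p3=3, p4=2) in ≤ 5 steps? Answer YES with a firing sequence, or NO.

YES — reachable via ⟨T3, T0, T1⟩ (3 firings)

step 1: fire T3:  (p0=4, p1=1, p2=0, p3=0, p4=3) → (p0=6, p1=4, p2=0, p3=2, p4=0)
step 2: fire T0:  (p0=6, p1=4, p2=0, p3=2, p4=0) → (p0=6, p1=6, p2=0, p3=2, p4=0)
step 3: fire T1:  (p0=6, p1=6, p2=0, p3=2, p4=0) → (p0=6, p1=3, p2=3, p3=3, p4=2)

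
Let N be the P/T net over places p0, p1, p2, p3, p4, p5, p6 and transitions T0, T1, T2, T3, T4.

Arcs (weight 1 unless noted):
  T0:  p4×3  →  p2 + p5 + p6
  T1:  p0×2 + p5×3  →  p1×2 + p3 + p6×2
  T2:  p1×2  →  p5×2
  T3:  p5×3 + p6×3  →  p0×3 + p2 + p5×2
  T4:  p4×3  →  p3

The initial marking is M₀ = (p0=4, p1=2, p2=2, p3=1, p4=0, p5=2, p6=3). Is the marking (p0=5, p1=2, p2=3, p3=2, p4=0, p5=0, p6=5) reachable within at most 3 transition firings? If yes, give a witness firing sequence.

depth 0: 1 marking
depth 1: 2 markings reached so far
depth 2: 4 markings reached so far
depth 3: 6 markings reached so far
target is not among the 6 markings reachable within 3 steps

NO — not reachable within 3 firings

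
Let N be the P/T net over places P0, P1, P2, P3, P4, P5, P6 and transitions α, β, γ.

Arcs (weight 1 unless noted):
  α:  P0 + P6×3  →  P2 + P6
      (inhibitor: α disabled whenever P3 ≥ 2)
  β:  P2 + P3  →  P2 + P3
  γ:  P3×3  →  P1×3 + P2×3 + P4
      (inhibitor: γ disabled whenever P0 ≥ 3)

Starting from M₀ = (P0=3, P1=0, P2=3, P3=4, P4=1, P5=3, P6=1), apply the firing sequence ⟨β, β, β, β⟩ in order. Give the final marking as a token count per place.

step 1: fire β:  (P0=3, P1=0, P2=3, P3=4, P4=1, P5=3, P6=1) → (P0=3, P1=0, P2=3, P3=4, P4=1, P5=3, P6=1)
step 2: fire β:  (P0=3, P1=0, P2=3, P3=4, P4=1, P5=3, P6=1) → (P0=3, P1=0, P2=3, P3=4, P4=1, P5=3, P6=1)
step 3: fire β:  (P0=3, P1=0, P2=3, P3=4, P4=1, P5=3, P6=1) → (P0=3, P1=0, P2=3, P3=4, P4=1, P5=3, P6=1)
step 4: fire β:  (P0=3, P1=0, P2=3, P3=4, P4=1, P5=3, P6=1) → (P0=3, P1=0, P2=3, P3=4, P4=1, P5=3, P6=1)

(P0=3, P1=0, P2=3, P3=4, P4=1, P5=3, P6=1)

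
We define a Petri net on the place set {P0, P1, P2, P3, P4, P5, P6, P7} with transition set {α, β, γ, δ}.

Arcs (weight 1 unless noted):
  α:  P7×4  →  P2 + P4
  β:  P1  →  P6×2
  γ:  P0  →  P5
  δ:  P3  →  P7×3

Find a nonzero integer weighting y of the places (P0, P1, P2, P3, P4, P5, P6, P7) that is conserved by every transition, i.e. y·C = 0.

Incidence matrix C (rows=places, cols=transitions):
        α    β    γ    δ
   P0   0    0   -1    0
   P1   0   -1    0    0
   P2   1    0    0    0
   P3   0    0    0   -1
   P4   1    0    0    0
   P5   0    0    1    0
   P6   0    2    0    0
   P7  -4    0    0    3

Candidate y = [0, 0, 1, 0, -1, 0, 0, 0]; check y·C column-wise:
  col α: 1·1 + -1·1 + 0·-4 = 0
  col β: 0·-1 + 1·0 + -1·0 + 0·2 = 0
  col γ: 0·-1 + 1·0 + -1·0 + 0·1 = 0
  col δ: 1·0 + 0·-1 + -1·0 + 0·3 = 0

y = (P0:0, P1:0, P2:1, P3:0, P4:-1, P5:0, P6:0, P7:0)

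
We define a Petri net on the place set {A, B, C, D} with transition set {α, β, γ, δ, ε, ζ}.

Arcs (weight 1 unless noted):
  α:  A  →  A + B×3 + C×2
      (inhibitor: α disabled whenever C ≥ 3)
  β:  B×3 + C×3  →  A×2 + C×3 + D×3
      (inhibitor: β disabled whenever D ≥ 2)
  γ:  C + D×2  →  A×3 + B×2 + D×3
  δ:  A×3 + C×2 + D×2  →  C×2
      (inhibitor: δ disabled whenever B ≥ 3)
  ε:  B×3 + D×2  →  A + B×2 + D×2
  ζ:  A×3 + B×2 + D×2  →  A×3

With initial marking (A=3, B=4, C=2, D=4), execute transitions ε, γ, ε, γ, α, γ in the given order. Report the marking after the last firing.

step 1: fire ε:  (A=3, B=4, C=2, D=4) → (A=4, B=3, C=2, D=4)
step 2: fire γ:  (A=4, B=3, C=2, D=4) → (A=7, B=5, C=1, D=5)
step 3: fire ε:  (A=7, B=5, C=1, D=5) → (A=8, B=4, C=1, D=5)
step 4: fire γ:  (A=8, B=4, C=1, D=5) → (A=11, B=6, C=0, D=6)
step 5: fire α:  (A=11, B=6, C=0, D=6) → (A=11, B=9, C=2, D=6)
step 6: fire γ:  (A=11, B=9, C=2, D=6) → (A=14, B=11, C=1, D=7)

(A=14, B=11, C=1, D=7)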